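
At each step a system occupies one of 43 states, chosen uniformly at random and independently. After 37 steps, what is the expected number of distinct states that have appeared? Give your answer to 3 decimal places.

For each state, P(seen in 37 steps) = 1 - (42/43)^37 = 0.5813.
By linearity of expectation, E[distinct seen] = 43·(1 - (42/43)^37) = 24.9964.

24.996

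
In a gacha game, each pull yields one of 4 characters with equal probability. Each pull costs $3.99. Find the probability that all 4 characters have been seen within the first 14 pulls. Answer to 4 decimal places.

0.9291

By inclusion–exclusion over which characters are missing,
P(all seen) = Σ_{j=0}^{4} (-1)^j C(4,j)((4-j)/4)^14
= 1.00000 - 0.07127 + 0.00037 - 0.00000 + 0.00000
= 0.92909.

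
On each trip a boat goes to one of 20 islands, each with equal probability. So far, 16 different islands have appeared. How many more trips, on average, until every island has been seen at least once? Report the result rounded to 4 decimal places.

From k distinct to k+1 distinct takes on average 20/(20-k) trips.
Sum over k = 16,...,19: E = 20/4 + 20/3 + 20/2 + 20/1 = 41.66667.

41.6667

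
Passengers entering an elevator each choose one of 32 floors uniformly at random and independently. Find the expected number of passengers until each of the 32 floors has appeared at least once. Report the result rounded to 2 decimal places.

Split into phases: going from k distinct to k+1 distinct takes on average 32/(32-k) passengers.
E[T] = 32/32 + 32/31 + 32/30 + ... + 32/2 + 32/1 = 32·H_{32}.
H_{32} = 4.058, so E[T] = 129.872.

129.87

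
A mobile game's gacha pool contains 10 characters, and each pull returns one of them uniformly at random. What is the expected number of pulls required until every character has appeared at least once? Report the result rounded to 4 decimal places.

29.2897

Split into phases: going from k distinct to k+1 distinct takes on average 10/(10-k) pulls.
E[T] = 10/10 + 10/9 + 10/8 + ... + 10/2 + 10/1 = 10·H_{10}.
H_{10} = 2.92897, so E[T] = 29.28968.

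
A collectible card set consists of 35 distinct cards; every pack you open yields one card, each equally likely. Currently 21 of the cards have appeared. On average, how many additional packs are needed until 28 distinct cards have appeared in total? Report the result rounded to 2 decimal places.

With k distinct cards already seen, the next new one takes an expected 35/(35-k) packs.
Sum over k = 21,...,27: E = 35/14 + 35/13 + 35/12 + ... + 35/9 + 35/8 = 23.055.

23.05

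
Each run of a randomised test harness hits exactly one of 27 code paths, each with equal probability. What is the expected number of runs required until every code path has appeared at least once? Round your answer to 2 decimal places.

105.07

The wait to go from k to k+1 distinct code paths is geometric with mean 27/(27-k).
E[T] = 27/27 + 27/26 + 27/25 + ... + 27/2 + 27/1 = 27·H_{27}.
H_{27} = 3.891, so E[T] = 105.069.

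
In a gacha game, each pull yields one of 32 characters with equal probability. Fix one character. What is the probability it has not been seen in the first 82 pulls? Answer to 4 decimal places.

On each pull the fixed character fails to appear with probability 31/32.
P(still missing after 82) = (31/32)^82 = 0.07402.

0.0740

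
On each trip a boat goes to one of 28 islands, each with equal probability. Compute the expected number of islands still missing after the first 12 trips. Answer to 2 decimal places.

For each island, P(unseen after 12) = (27/28)^12 = 0.646.
By linearity of expectation, E[unseen] = 28·(27/28)^12 = 18.098.

18.10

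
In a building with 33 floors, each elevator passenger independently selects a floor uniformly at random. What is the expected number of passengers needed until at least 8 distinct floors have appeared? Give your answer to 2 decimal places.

Going from k to k+1 distinct takes a geometric number of passengers with mean 33/(33-k).
Sum over k = 0,...,7: E = 33/33 + 33/32 + 33/31 + ... + 33/27 + 33/26 = 9.004.

9.00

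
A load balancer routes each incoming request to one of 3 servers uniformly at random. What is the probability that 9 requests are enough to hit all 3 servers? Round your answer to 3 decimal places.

0.922

By inclusion–exclusion over which servers are missing,
P(all seen) = Σ_{j=0}^{3} (-1)^j C(3,j)((3-j)/3)^9
= 1.0000 - 0.0780 + 0.0002 - 0.0000
= 0.9221.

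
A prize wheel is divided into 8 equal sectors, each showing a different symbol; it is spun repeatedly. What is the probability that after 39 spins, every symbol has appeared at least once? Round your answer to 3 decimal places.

Let A_i be the event that symbol i is missing after 39 spins. By inclusion–exclusion on the A_i,
P(all seen) = Σ_{j=0}^{8} (-1)^j C(8,j)((8-j)/8)^39
= 1.0000 - 0.0438 + 0.0004 - 0.0000 + 0.0000 - 0.0000 + 0.0000 - 0.0000 + 0.0000
= 0.9566.

0.957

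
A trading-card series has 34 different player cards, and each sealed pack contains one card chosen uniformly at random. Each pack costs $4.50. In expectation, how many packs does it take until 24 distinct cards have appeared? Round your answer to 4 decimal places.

Going from k to k+1 distinct takes a geometric number of packs with mean 34/(34-k).
Sum over k = 0,...,23: E = 34/34 + 34/33 + 34/32 + ... + 34/12 + 34/11 = 40.43422.

40.4342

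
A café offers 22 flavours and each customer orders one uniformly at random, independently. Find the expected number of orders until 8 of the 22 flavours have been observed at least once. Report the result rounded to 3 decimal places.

9.664

Going from k to k+1 distinct takes a geometric number of orders with mean 22/(22-k).
Sum over k = 0,...,7: E = 22/22 + 22/21 + 22/20 + ... + 22/16 + 22/15 = 9.6635.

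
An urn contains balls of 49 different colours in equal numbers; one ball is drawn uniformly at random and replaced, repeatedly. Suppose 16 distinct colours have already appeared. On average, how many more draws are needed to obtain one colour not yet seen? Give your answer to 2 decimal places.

1.48

The number of draws until the next new colour is geometric with success probability 33/49, so its mean is 49/33.
E = 49/33 = 1.485.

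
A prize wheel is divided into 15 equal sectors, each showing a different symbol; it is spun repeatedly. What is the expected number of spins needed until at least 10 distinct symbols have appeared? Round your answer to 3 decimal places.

15.523

Going from k to k+1 distinct takes a geometric number of spins with mean 15/(15-k).
Sum over k = 0,...,9: E = 15/15 + 15/14 + 15/13 + ... + 15/7 + 15/6 = 15.5234.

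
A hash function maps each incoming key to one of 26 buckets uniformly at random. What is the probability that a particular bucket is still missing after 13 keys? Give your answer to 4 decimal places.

On each key the fixed bucket fails to appear with probability 25/26.
P(still missing after 13) = (25/26)^13 = 0.60057.

0.6006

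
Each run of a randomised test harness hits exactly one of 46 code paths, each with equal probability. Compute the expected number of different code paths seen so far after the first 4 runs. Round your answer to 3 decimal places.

3.871

For each code path, P(seen in 4 runs) = 1 - (45/46)^4 = 0.0842.
By linearity of expectation, E[distinct seen] = 46·(1 - (45/46)^4) = 3.8714.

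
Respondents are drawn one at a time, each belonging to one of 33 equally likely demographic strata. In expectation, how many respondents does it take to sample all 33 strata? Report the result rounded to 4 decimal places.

Split into phases: going from k distinct to k+1 distinct takes on average 33/(33-k) respondents.
E[T] = 33/33 + 33/32 + 33/31 + ... + 33/2 + 33/1 = 33·H_{33}.
H_{33} = 4.08880, so E[T] = 134.93034.

134.9303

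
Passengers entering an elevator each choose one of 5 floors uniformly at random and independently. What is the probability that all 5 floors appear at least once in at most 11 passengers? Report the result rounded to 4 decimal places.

By inclusion–exclusion over which floors are missing,
P(all seen) = Σ_{j=0}^{5} (-1)^j C(5,j)((5-j)/5)^11
= 1.00000 - 0.42950 + 0.03628 - 0.00042 + 0.00000 - 0.00000
= 0.60636.

0.6064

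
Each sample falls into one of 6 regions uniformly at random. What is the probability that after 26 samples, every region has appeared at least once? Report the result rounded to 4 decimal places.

Let A_i be the event that region i is missing after 26 samples. By inclusion–exclusion on the A_i,
P(all seen) = Σ_{j=0}^{6} (-1)^j C(6,j)((6-j)/6)^26
= 1.00000 - 0.05241 + 0.00040 - 0.00000 + 0.00000 - 0.00000 + 0.00000
= 0.94798.

0.9480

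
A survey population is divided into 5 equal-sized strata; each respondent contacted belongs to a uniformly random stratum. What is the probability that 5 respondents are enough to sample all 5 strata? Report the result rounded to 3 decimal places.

0.038

Let A_i be the event that stratum i is missing after 5 respondents. By inclusion–exclusion on the A_i,
P(all seen) = Σ_{j=0}^{5} (-1)^j C(5,j)((5-j)/5)^5
= 1.0000 - 1.6384 + 0.7776 - 0.1024 + 0.0016 - 0.0000
= 0.0384.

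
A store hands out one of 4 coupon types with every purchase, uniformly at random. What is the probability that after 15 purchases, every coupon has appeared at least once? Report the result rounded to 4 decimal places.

0.9467

By inclusion–exclusion over which coupons are missing,
P(all seen) = Σ_{j=0}^{4} (-1)^j C(4,j)((4-j)/4)^15
= 1.00000 - 0.05345 + 0.00018 - 0.00000 + 0.00000
= 0.94673.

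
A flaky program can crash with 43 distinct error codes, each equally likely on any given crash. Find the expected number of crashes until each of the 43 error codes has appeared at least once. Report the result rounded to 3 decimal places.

187.050

After k distinct error codes have appeared, the next crash gives a new one with probability (43-k)/43, so the expected wait for the (k+1)-th is 43/(43-k).
E[T] = 43/43 + 43/42 + 43/41 + ... + 43/2 + 43/1 = 43·H_{43}.
H_{43} = 4.3500, so E[T] = 187.0499.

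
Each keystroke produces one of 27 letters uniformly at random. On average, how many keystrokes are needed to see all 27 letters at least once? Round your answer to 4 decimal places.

105.0693

Split into phases: going from k distinct to k+1 distinct takes on average 27/(27-k) keystrokes.
E[T] = 27/27 + 27/26 + 27/25 + ... + 27/2 + 27/1 = 27·H_{27}.
H_{27} = 3.89146, so E[T] = 105.06933.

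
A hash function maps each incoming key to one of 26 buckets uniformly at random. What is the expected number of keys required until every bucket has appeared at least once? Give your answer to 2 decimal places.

The wait to go from k to k+1 distinct buckets is geometric with mean 26/(26-k).
E[T] = 26/26 + 26/25 + 26/24 + ... + 26/2 + 26/1 = 26·H_{26}.
H_{26} = 3.854, so E[T] = 100.215.

100.21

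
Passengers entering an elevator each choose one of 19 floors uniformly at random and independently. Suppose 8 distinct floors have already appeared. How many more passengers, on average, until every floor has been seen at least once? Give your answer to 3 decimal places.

57.378

With k distinct floors already seen, the next new one takes an expected 19/(19-k) passengers.
Sum over k = 8,...,18: E = 19/11 + 19/10 + 19/9 + ... + 19/2 + 19/1 = 57.3777.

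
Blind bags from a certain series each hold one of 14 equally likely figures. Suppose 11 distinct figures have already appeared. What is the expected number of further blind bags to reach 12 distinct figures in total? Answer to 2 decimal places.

4.67

With k distinct figures already seen, the next new one takes an expected 14/(14-k) blind bags.
Only the k = 11 term is needed: E = 14/3 = 4.667.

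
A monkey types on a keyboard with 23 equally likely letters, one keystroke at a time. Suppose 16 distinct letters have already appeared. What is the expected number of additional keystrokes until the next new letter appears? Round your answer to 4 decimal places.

Each keystroke yields a new letter with probability (23-16)/23 = 7/23, so the wait is geometric with mean 23/7.
E = 23/7 = 3.28571.

3.2857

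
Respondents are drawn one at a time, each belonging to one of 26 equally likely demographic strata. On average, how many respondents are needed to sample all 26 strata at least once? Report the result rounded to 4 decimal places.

The wait to go from k to k+1 distinct strata is geometric with mean 26/(26-k).
E[T] = 26/26 + 26/25 + 26/24 + ... + 26/2 + 26/1 = 26·H_{26}.
H_{26} = 3.85442, so E[T] = 100.21491.

100.2149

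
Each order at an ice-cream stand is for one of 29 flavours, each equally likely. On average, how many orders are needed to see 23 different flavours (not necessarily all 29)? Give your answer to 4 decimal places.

43.8380

Going from k to k+1 distinct takes a geometric number of orders with mean 29/(29-k).
Sum over k = 0,...,22: E = 29/29 + 29/28 + 29/27 + ... + 29/8 + 29/7 = 43.83796.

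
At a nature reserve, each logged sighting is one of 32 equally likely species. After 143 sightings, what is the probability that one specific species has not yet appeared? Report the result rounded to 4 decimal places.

On each sighting the fixed species fails to appear with probability 31/32.
P(still missing after 143) = (31/32)^143 = 0.01067.

0.0107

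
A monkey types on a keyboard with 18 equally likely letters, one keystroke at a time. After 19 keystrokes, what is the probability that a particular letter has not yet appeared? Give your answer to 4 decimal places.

0.3376

On each keystroke the fixed letter fails to appear with probability 17/18.
P(still missing after 19) = (17/18)^19 = 0.33756.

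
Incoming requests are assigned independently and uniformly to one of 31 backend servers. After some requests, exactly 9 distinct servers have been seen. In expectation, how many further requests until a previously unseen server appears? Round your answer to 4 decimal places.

1.4091

The number of requests until the next new server is geometric with success probability 22/31, so its mean is 31/22.
E = 31/22 = 1.40909.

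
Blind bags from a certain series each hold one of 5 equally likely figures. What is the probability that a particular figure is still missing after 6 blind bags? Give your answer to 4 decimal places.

On each blind bag the fixed figure fails to appear with probability 4/5.
P(still missing after 6) = (4/5)^6 = 0.26214.

0.2621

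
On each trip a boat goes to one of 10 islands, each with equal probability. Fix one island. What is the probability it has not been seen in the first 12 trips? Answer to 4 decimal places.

Each trip misses the fixed island with probability (10-1)/10 = 9/10, independently.
P(still missing after 12) = (9/10)^12 = 0.28243.

0.2824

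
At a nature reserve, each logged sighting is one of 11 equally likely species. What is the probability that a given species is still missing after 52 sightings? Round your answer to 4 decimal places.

0.0070

On each sighting the fixed species fails to appear with probability 10/11.
P(still missing after 52) = (10/11)^52 = 0.00704.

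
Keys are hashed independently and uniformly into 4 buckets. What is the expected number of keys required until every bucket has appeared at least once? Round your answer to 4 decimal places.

Split into phases: going from k distinct to k+1 distinct takes on average 4/(4-k) keys.
E[T] = 4/4 + 4/3 + 4/2 + 4/1 = 4·H_{4}.
H_{4} = 2.08333, so E[T] = 8.33333.

8.3333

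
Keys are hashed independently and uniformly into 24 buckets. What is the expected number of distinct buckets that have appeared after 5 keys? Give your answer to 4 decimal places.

4.6003

For each bucket, P(seen in 5 keys) = 1 - (23/24)^5 = 0.19168.
By linearity of expectation, E[distinct seen] = 24·(1 - (23/24)^5) = 4.60034.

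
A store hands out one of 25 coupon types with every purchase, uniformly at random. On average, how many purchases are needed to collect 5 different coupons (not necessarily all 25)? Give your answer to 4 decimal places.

Going from k to k+1 distinct takes a geometric number of purchases with mean 25/(25-k).
Sum over k = 0,...,4: E = 25/25 + 25/24 + 25/23 + 25/22 + 25/21 = 5.45546.

5.4555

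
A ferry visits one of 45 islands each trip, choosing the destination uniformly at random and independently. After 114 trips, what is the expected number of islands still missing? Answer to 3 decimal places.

3.472

For each island, P(unseen after 114) = (44/45)^114 = 0.0772.
By linearity of expectation, E[unseen] = 45·(44/45)^114 = 3.4721.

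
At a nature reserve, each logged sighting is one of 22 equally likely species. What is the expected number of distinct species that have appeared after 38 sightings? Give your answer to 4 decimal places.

For each species, P(seen in 38 sightings) = 1 - (21/22)^38 = 0.82929.
By linearity of expectation, E[distinct seen] = 22·(1 - (21/22)^38) = 18.24427.

18.2443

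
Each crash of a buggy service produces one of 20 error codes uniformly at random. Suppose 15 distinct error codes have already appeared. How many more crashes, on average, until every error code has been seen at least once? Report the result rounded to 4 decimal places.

The wait to go from k to k+1 distinct error codes is geometric with mean 20/(20-k).
Sum over k = 15,...,19: E = 20/5 + 20/4 + 20/3 + 20/2 + 20/1 = 45.66667.

45.6667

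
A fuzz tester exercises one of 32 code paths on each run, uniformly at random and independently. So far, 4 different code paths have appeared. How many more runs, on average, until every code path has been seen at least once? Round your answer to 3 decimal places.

125.669

From k distinct to k+1 distinct takes on average 32/(32-k) runs.
Sum over k = 4,...,31: E = 32/28 + 32/27 + 32/26 + ... + 32/2 + 32/1 = 125.6695.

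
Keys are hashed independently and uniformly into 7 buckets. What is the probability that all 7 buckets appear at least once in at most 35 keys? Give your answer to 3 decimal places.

Let A_i be the event that bucket i is missing after 35 keys. By inclusion–exclusion on the A_i,
P(all seen) = Σ_{j=0}^{7} (-1)^j C(7,j)((7-j)/7)^35
= 1.0000 - 0.0318 + 0.0002 - 0.0000 + 0.0000 - 0.0000 + 0.0000 - 0.0000
= 0.9684.

0.968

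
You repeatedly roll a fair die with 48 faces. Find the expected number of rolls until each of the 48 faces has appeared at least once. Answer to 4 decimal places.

Split into phases: going from k distinct to k+1 distinct takes on average 48/(48-k) rolls.
E[T] = 48/48 + 48/47 + 48/46 + ... + 48/2 + 48/1 = 48·H_{48}.
H_{48} = 4.45880, so E[T] = 214.02226.

214.0223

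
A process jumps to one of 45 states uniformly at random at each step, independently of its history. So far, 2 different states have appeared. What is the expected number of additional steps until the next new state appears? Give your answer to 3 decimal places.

Each step yields a new state with probability (45-2)/45 = 43/45, so the wait is geometric with mean 45/43.
E = 45/43 = 1.0465.

1.047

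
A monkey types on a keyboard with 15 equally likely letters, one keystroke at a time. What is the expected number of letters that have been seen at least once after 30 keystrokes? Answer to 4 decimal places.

13.1068

For each letter, P(seen in 30 keystrokes) = 1 - (14/15)^30 = 0.87379.
By linearity of expectation, E[distinct seen] = 15·(1 - (14/15)^30) = 13.10681.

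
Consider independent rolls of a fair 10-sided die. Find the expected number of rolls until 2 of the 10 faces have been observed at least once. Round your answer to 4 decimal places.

2.1111

Going from k to k+1 distinct takes a geometric number of rolls with mean 10/(10-k).
Sum over k = 0,...,1: E = 10/10 + 10/9 = 2.11111.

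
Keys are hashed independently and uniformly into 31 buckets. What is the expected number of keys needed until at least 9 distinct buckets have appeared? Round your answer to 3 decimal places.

10.429

Going from k to k+1 distinct takes a geometric number of keys with mean 31/(31-k).
Sum over k = 0,...,8: E = 31/31 + 31/30 + 31/29 + ... + 31/24 + 31/23 = 10.4294.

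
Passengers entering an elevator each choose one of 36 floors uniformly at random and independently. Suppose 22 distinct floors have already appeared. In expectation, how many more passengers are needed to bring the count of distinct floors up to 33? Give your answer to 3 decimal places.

With k distinct floors already seen, the next new one takes an expected 36/(36-k) passengers.
Sum over k = 22,...,32: E = 36/14 + 36/13 + 36/12 + ... + 36/5 + 36/4 = 51.0562.

51.056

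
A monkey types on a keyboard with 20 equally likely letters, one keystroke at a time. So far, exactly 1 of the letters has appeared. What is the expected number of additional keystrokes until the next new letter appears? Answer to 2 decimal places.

1.05

Each keystroke yields a new letter with probability (20-1)/20 = 19/20, so the wait is geometric with mean 20/19.
E = 20/19 = 1.053.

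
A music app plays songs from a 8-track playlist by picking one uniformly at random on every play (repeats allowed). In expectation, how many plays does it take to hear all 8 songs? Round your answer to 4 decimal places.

Split into phases: going from k distinct to k+1 distinct takes on average 8/(8-k) plays.
E[T] = 8/8 + 8/7 + 8/6 + ... + 8/2 + 8/1 = 8·H_{8}.
H_{8} = 2.71786, so E[T] = 21.74286.

21.7429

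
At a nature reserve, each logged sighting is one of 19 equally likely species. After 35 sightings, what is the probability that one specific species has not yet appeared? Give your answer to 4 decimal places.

0.1507

Each sighting misses the fixed species with probability (19-1)/19 = 18/19, independently.
P(still missing after 35) = (18/19)^35 = 0.15072.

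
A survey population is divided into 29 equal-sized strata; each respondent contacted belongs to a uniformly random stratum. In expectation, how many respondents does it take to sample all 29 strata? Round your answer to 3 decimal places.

114.888

After k distinct strata have appeared, the next respondent gives a new one with probability (29-k)/29, so the expected wait for the (k+1)-th is 29/(29-k).
E[T] = 29/29 + 29/28 + 29/27 + ... + 29/2 + 29/1 = 29·H_{29}.
H_{29} = 3.9617, so E[T] = 114.8880.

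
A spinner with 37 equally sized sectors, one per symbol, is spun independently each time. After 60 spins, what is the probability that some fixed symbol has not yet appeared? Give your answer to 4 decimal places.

On each spin the fixed symbol fails to appear with probability 36/37.
P(still missing after 60) = (36/37)^60 = 0.19322.

0.1932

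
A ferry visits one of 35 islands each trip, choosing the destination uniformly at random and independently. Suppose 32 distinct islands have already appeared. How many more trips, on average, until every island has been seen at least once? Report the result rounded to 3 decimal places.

64.167

With k distinct islands already seen, the next new one takes an expected 35/(35-k) trips.
Sum over k = 32,...,34: E = 35/3 + 35/2 + 35/1 = 64.1667.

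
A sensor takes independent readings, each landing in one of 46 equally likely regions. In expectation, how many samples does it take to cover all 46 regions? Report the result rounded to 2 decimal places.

Split into phases: going from k distinct to k+1 distinct takes on average 46/(46-k) samples.
E[T] = 46/46 + 46/45 + 46/44 + ... + 46/2 + 46/1 = 46·H_{46}.
H_{46} = 4.417, so E[T] = 203.168.

203.17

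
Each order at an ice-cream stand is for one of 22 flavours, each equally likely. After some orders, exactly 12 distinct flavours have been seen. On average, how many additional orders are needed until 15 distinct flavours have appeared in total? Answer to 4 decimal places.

7.3944

With k distinct flavours already seen, the next new one takes an expected 22/(22-k) orders.
Sum over k = 12,...,14: E = 22/10 + 22/9 + 22/8 = 7.39444.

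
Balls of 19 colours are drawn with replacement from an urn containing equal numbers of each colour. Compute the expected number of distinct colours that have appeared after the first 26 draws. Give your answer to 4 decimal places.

14.3415

For each colour, P(seen in 26 draws) = 1 - (18/19)^26 = 0.75482.
By linearity of expectation, E[distinct seen] = 19·(1 - (18/19)^26) = 14.34151.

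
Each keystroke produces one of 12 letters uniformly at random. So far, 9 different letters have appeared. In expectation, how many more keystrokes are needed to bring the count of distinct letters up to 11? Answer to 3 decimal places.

With k distinct letters already seen, the next new one takes an expected 12/(12-k) keystrokes.
Sum over k = 9,...,10: E = 12/3 + 12/2 = 10.0000.

10.000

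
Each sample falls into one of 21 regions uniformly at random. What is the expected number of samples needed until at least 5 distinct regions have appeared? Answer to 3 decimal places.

Going from k to k+1 distinct takes a geometric number of samples with mean 21/(21-k).
Sum over k = 0,...,4: E = 21/21 + 21/20 + 21/19 + 21/18 + 21/17 = 5.5572.

5.557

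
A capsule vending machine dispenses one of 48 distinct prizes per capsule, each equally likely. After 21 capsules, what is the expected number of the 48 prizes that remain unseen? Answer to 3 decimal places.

30.848

For each prize, P(unseen after 21) = (47/48)^21 = 0.6427.
By linearity of expectation, E[unseen] = 48·(47/48)^21 = 30.8482.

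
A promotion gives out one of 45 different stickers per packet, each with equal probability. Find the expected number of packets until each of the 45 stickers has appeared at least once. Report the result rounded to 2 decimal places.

Split into phases: going from k distinct to k+1 distinct takes on average 45/(45-k) packets.
E[T] = 45/45 + 45/44 + 45/43 + ... + 45/2 + 45/1 = 45·H_{45}.
H_{45} = 4.395, so E[T] = 197.773.

197.77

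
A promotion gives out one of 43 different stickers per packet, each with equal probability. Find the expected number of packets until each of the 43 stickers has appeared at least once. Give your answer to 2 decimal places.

187.05

The wait to go from k to k+1 distinct stickers is geometric with mean 43/(43-k).
E[T] = 43/43 + 43/42 + 43/41 + ... + 43/2 + 43/1 = 43·H_{43}.
H_{43} = 4.350, so E[T] = 187.050.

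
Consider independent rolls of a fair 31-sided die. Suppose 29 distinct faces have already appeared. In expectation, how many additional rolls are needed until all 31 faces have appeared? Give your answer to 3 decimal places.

46.500

With k distinct faces already seen, the next new one takes an expected 31/(31-k) rolls.
Sum over k = 29,...,30: E = 31/2 + 31/1 = 46.5000.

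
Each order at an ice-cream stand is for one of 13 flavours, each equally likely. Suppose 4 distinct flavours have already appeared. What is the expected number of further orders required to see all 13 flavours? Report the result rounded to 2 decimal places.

With k distinct flavours already seen, the next new one takes an expected 13/(13-k) orders.
Sum over k = 4,...,12: E = 13/9 + 13/8 + 13/7 + ... + 13/2 + 13/1 = 36.777.

36.78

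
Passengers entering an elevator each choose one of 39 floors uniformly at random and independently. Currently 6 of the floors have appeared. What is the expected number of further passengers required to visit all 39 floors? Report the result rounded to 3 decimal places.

159.463

With k distinct floors already seen, the next new one takes an expected 39/(39-k) passengers.
Sum over k = 6,...,38: E = 39/33 + 39/32 + 39/31 + ... + 39/2 + 39/1 = 159.4631.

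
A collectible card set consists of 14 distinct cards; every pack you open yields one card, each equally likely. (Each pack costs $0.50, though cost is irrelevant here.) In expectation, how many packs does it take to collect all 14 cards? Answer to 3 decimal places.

45.522

Split into phases: going from k distinct to k+1 distinct takes on average 14/(14-k) packs.
E[T] = 14/14 + 14/13 + 14/12 + ... + 14/2 + 14/1 = 14·H_{14}.
H_{14} = 3.2516, so E[T] = 45.5219.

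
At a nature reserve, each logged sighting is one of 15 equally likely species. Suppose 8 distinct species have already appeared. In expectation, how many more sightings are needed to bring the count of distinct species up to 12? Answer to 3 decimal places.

11.393

From k distinct to k+1 distinct takes on average 15/(15-k) sightings.
Sum over k = 8,...,11: E = 15/7 + 15/6 + 15/5 + 15/4 = 11.3929.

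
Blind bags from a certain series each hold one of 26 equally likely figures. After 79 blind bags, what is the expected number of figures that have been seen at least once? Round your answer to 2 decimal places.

For each figure, P(seen in 79 blind bags) = 1 - (25/26)^79 = 0.955.
By linearity of expectation, E[distinct seen] = 26·(1 - (25/26)^79) = 24.827.

24.83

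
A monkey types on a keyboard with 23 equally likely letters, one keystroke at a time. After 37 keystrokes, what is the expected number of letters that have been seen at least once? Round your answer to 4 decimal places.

For each letter, P(seen in 37 keystrokes) = 1 - (22/23)^37 = 0.80693.
By linearity of expectation, E[distinct seen] = 23·(1 - (22/23)^37) = 18.55945.

18.5594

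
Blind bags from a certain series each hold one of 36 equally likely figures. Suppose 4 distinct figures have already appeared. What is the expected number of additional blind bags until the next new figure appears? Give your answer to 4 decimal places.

1.1250

The number of blind bags until the next new figure is geometric with success probability 32/36, so its mean is 36/32.
E = 36/32 = 1.12500.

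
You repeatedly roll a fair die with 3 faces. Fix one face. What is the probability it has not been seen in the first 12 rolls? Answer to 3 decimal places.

Each roll misses the fixed face with probability (3-1)/3 = 2/3, independently.
P(still missing after 12) = (2/3)^12 = 0.0077.

0.008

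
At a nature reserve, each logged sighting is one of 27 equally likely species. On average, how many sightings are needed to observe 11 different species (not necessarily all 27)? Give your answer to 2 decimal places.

13.79

Going from k to k+1 distinct takes a geometric number of sightings with mean 27/(27-k).
Sum over k = 0,...,10: E = 27/27 + 27/26 + 27/25 + ... + 27/18 + 27/17 = 13.790.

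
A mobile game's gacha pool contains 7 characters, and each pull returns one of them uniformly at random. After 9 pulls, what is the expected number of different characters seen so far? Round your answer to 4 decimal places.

5.2519

For each character, P(seen in 9 pulls) = 1 - (6/7)^9 = 0.75027.
By linearity of expectation, E[distinct seen] = 7·(1 - (6/7)^9) = 5.25186.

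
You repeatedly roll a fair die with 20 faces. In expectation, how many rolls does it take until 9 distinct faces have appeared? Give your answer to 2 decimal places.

Going from k to k+1 distinct takes a geometric number of rolls with mean 20/(20-k).
Sum over k = 0,...,8: E = 20/20 + 20/19 + 20/18 + ... + 20/13 + 20/12 = 11.557.

11.56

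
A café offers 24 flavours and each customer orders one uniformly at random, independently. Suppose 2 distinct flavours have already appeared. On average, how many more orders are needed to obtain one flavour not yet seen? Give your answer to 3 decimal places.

The number of orders until the next new flavour is geometric with success probability 22/24, so its mean is 24/22.
E = 24/22 = 1.0909.

1.091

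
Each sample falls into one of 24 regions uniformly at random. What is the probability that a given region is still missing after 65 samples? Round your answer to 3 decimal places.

0.063

Each sample misses the fixed region with probability (24-1)/24 = 23/24, independently.
P(still missing after 65) = (23/24)^65 = 0.0629.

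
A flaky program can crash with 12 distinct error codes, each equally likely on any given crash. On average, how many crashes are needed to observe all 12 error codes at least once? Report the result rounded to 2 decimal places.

37.24

Split into phases: going from k distinct to k+1 distinct takes on average 12/(12-k) crashes.
E[T] = 12/12 + 12/11 + 12/10 + ... + 12/2 + 12/1 = 12·H_{12}.
H_{12} = 3.103, so E[T] = 37.239.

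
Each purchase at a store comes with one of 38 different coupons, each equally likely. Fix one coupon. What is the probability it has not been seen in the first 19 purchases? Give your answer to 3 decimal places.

0.602

Each purchase misses the fixed coupon with probability (38-1)/38 = 37/38, independently.
P(still missing after 19) = (37/38)^19 = 0.6025.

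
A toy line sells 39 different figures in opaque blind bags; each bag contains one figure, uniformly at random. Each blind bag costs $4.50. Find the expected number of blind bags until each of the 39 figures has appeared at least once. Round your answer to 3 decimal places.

165.888

The wait to go from k to k+1 distinct figures is geometric with mean 39/(39-k).
E[T] = 39/39 + 39/38 + 39/37 + ... + 39/2 + 39/1 = 39·H_{39}.
H_{39} = 4.2535, so E[T] = 165.8882.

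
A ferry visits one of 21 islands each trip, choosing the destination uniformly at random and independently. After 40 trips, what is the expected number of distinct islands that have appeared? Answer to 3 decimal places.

18.017

For each island, P(seen in 40 trips) = 1 - (20/21)^40 = 0.8580.
By linearity of expectation, E[distinct seen] = 21·(1 - (20/21)^40) = 18.0170.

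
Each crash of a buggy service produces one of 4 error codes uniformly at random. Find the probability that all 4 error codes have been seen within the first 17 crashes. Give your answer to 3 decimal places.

0.970

By inclusion–exclusion over which error codes are missing,
P(all seen) = Σ_{j=0}^{4} (-1)^j C(4,j)((4-j)/4)^17
= 1.0000 - 0.0301 + 0.0000 - 0.0000 + 0.0000
= 0.9700.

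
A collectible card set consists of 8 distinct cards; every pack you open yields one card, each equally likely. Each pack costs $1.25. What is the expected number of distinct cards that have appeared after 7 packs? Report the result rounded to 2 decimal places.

For each card, P(seen in 7 packs) = 1 - (7/8)^7 = 0.607.
By linearity of expectation, E[distinct seen] = 8·(1 - (7/8)^7) = 4.858.

4.86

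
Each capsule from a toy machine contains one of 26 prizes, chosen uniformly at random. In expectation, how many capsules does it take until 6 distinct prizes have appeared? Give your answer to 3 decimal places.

6.674

Going from k to k+1 distinct takes a geometric number of capsules with mean 26/(26-k).
Sum over k = 0,...,5: E = 26/26 + 26/25 + 26/24 + 26/23 + 26/22 + 26/21 = 6.6737.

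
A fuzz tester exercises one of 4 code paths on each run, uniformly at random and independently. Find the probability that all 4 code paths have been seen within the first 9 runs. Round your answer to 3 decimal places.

0.711

Let A_i be the event that code path i is missing after 9 runs. By inclusion–exclusion on the A_i,
P(all seen) = Σ_{j=0}^{4} (-1)^j C(4,j)((4-j)/4)^9
= 1.0000 - 0.3003 + 0.0117 - 0.0000 + 0.0000
= 0.7114.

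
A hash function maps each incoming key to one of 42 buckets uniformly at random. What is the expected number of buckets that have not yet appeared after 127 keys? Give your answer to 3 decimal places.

For each bucket, P(unseen after 127) = (41/42)^127 = 0.0469.
By linearity of expectation, E[unseen] = 42·(41/42)^127 = 1.9685.

1.969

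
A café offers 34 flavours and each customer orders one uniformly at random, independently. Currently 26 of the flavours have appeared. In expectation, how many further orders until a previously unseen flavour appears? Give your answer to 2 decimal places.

4.25

Each order yields a new flavour with probability (34-26)/34 = 8/34, so the wait is geometric with mean 34/8.
E = 34/8 = 4.250.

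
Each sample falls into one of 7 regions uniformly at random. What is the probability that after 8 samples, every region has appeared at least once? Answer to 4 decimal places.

By inclusion–exclusion over which regions are missing,
P(all seen) = Σ_{j=0}^{7} (-1)^j C(7,j)((7-j)/7)^8
= 1.00000 - 2.03950 + 1.42297 - 0.39789 + 0.03983 - 0.00093 + 0.00000 - 0.00000
= 0.02448.

0.0245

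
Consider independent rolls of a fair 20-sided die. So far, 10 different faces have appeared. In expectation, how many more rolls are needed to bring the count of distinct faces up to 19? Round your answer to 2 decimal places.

38.58

The wait to go from k to k+1 distinct faces is geometric with mean 20/(20-k).
Sum over k = 10,...,18: E = 20/10 + 20/9 + 20/8 + ... + 20/3 + 20/2 = 38.579.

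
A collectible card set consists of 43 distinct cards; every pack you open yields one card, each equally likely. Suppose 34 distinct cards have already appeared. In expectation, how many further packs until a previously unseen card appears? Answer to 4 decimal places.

4.7778

The number of packs until the next new card is geometric with success probability 9/43, so its mean is 43/9.
E = 43/9 = 4.77778.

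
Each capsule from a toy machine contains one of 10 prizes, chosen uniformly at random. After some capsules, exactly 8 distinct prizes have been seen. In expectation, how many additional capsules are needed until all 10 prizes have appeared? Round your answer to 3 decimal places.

15.000

The wait to go from k to k+1 distinct prizes is geometric with mean 10/(10-k).
Sum over k = 8,...,9: E = 10/2 + 10/1 = 15.0000.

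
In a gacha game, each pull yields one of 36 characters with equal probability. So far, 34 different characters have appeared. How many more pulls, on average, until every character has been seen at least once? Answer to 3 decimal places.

With k distinct characters already seen, the next new one takes an expected 36/(36-k) pulls.
Sum over k = 34,...,35: E = 36/2 + 36/1 = 54.0000.

54.000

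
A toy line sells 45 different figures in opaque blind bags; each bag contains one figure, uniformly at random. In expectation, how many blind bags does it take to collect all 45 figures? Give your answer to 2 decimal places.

197.77

Split into phases: going from k distinct to k+1 distinct takes on average 45/(45-k) blind bags.
E[T] = 45/45 + 45/44 + 45/43 + ... + 45/2 + 45/1 = 45·H_{45}.
H_{45} = 4.395, so E[T] = 197.773.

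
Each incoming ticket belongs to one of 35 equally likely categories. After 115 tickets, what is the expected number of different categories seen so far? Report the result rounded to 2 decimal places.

For each category, P(seen in 115 tickets) = 1 - (34/35)^115 = 0.964.
By linearity of expectation, E[distinct seen] = 35·(1 - (34/35)^115) = 33.752.

33.75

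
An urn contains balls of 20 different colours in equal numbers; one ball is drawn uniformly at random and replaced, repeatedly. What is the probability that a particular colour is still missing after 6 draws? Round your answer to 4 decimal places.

Each draw misses the fixed colour with probability (20-1)/20 = 19/20, independently.
P(still missing after 6) = (19/20)^6 = 0.73509.

0.7351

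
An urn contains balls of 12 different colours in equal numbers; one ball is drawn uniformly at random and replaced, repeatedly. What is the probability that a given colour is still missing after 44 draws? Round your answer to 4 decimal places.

0.0217

Each draw misses the fixed colour with probability (12-1)/12 = 11/12, independently.
P(still missing after 44) = (11/12)^44 = 0.02174.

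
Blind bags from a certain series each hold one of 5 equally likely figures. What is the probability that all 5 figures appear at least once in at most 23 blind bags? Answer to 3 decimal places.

0.971

Let A_i be the event that figure i is missing after 23 blind bags. By inclusion–exclusion on the A_i,
P(all seen) = Σ_{j=0}^{5} (-1)^j C(5,j)((5-j)/5)^23
= 1.0000 - 0.0295 + 0.0001 - 0.0000 + 0.0000 - 0.0000
= 0.9706.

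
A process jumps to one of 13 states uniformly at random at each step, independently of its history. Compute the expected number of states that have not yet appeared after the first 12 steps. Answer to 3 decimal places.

For each state, P(unseen after 12) = (12/13)^12 = 0.3827.
By linearity of expectation, E[unseen] = 13·(12/13)^12 = 4.9751.

4.975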